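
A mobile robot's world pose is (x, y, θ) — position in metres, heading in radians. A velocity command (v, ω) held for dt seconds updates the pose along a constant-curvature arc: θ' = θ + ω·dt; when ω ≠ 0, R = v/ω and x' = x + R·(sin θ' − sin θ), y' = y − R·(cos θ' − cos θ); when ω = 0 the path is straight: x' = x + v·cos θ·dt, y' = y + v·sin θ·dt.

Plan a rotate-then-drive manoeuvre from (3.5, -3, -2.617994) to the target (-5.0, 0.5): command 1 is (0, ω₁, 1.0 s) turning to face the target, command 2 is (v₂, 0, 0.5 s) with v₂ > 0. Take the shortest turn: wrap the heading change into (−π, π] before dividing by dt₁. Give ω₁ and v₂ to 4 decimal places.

ω₁ = -0.9142, v₂ = 18.3848

heading to target = atan2(0.5−-3, -5−3.5) = 2.7510
Δθ = wrap(2.7510 − -2.6180) = -0.9142; ω₁ = Δθ/dt₁ = -0.9142
distance = √((-5−3.5)² + (0.5−-3)²) = 9.1924; v₂ = distance/dt₂ = 18.3848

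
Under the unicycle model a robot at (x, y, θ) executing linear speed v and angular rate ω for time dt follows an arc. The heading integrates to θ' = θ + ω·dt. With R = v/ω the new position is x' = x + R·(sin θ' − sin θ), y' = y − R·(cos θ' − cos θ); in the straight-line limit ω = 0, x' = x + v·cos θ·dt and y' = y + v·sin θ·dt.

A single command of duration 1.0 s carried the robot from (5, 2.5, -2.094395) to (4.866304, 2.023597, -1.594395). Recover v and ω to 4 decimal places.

Δθ = -1.594395 − -2.094395 = 0.500000
ω = Δθ/dt = 0.500000/1.0 = 0.5000
R = −Δy/(cos θ' − cos θ) = 1.0000
v = R·ω = 1.0000·0.5000 = 0.5000

v = 0.5000, ω = 0.5000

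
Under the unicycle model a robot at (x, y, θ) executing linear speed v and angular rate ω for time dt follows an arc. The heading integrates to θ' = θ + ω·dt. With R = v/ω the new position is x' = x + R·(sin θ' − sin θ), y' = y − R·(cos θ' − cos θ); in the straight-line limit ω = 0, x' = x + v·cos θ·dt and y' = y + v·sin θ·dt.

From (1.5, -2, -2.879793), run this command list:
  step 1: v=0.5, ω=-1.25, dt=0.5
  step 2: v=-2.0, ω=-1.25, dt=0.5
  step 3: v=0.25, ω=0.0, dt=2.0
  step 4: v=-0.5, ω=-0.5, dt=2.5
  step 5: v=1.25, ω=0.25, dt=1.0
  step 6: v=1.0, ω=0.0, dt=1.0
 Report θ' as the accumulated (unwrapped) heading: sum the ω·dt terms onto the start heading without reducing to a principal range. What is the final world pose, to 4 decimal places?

step 1: θ'=-3.5048 (R=-0.4000) → pose (1.2544, -1.9875, -3.5048)
step 2: θ'=-4.1298 (R=1.6000) → pose (2.0220, -2.6028, -4.1298)
step 3: θ'=-4.1298 (straight) → pose (1.7469, -2.1853, -4.1298)
step 4: θ'=-5.3798 (R=1.0000) → pose (1.6973, -3.3545, -5.3798)
step 5: θ'=-5.1298 (R=5.0000) → pose (2.3409, -2.2867, -5.1298)
step 6: θ'=-5.1298 (straight) → pose (2.7462, -1.3725, -5.1298)

(2.7462, -1.3725, -5.1298)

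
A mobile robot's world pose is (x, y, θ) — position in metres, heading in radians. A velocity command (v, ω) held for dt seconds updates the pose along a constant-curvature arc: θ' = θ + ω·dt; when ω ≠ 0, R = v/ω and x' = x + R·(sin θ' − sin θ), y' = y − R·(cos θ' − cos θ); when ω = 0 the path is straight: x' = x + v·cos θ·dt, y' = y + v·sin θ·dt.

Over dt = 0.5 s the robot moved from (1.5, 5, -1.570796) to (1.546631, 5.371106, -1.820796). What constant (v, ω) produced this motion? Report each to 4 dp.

v = -0.7500, ω = -0.5000

Δθ = -1.820796 − -1.570796 = -0.250000
ω = Δθ/dt = -0.250000/0.5 = -0.5000
R = −Δy/(cos θ' − cos θ) = 1.5000
v = R·ω = 1.5000·-0.5000 = -0.7500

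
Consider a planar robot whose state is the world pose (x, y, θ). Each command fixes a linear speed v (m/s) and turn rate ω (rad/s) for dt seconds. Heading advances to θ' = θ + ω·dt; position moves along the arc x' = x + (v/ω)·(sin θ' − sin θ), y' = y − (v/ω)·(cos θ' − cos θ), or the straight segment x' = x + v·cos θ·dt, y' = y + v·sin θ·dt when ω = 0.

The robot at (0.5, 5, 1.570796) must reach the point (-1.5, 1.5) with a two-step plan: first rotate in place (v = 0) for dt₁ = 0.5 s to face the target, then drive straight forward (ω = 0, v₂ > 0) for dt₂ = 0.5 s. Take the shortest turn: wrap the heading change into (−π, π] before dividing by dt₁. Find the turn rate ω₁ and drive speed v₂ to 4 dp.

ω₁ = 5.2449, v₂ = 8.0623

heading to target = atan2(1.5−5, -1.5−0.5) = -2.0899
Δθ = wrap(-2.0899 − 1.5708) = 2.6224; ω₁ = Δθ/dt₁ = 5.2449
distance = √((-1.5−0.5)² + (1.5−5)²) = 4.0311; v₂ = distance/dt₂ = 8.0623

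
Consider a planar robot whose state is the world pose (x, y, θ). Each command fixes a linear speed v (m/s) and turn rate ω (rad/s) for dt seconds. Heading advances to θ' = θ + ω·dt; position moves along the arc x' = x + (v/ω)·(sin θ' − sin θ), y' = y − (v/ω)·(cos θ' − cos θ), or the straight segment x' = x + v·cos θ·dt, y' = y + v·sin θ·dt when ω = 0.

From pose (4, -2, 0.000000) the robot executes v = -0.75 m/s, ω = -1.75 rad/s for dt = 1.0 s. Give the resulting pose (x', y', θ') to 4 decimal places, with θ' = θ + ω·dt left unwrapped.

θ' = 0.0000 + -1.75·1.0 = -1.7500
R = v/ω = -0.75/-1.75 = 0.4286
x' = 4 + 0.4286·(sin -1.7500 − sin 0.0000) = 3.5783
y' = -2 − 0.4286·(cos -1.7500 − cos 0.0000) = -1.4950

(3.5783, -1.4950, -1.7500)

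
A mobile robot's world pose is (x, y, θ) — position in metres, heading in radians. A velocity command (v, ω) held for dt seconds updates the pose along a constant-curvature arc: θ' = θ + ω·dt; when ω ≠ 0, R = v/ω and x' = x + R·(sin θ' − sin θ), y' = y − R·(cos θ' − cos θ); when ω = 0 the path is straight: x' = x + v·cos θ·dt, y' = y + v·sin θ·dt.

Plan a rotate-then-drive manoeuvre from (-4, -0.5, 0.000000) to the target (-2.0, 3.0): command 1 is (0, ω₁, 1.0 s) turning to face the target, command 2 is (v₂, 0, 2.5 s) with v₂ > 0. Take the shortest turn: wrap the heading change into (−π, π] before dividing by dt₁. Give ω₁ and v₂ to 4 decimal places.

ω₁ = 1.0517, v₂ = 1.6125

heading to target = atan2(3−-0.5, -2−-4) = 1.0517
Δθ = wrap(1.0517 − 0.0000) = 1.0517; ω₁ = Δθ/dt₁ = 1.0517
distance = √((-2−-4)² + (3−-0.5)²) = 4.0311; v₂ = distance/dt₂ = 1.6125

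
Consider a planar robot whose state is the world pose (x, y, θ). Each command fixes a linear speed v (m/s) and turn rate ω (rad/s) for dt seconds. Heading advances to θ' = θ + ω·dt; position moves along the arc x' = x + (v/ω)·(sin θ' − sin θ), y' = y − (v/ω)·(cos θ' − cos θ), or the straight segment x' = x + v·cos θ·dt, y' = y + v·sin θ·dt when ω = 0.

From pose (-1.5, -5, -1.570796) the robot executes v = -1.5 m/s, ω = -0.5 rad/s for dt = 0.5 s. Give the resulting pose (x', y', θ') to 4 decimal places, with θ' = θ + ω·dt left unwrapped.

θ' = -1.5708 + -0.5·0.5 = -1.8208
R = v/ω = -1.5/-0.5 = 3.0000
x' = -1.5 + 3.0000·(sin -1.8208 − sin -1.5708) = -1.4067
y' = -5 − 3.0000·(cos -1.8208 − cos -1.5708) = -4.2578

(-1.4067, -4.2578, -1.8208)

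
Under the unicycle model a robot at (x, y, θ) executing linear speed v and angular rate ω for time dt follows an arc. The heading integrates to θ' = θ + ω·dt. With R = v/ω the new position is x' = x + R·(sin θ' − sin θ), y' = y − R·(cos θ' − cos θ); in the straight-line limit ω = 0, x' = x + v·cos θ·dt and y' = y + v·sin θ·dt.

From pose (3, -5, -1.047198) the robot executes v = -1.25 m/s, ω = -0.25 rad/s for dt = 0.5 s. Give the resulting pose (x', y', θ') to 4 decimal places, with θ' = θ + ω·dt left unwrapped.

(2.7221, -4.4406, -1.1722)

θ' = -1.0472 + -0.25·0.5 = -1.1722
R = v/ω = -1.25/-0.25 = 5.0000
x' = 3 + 5.0000·(sin -1.1722 − sin -1.0472) = 2.7221
y' = -5 − 5.0000·(cos -1.1722 − cos -1.0472) = -4.4406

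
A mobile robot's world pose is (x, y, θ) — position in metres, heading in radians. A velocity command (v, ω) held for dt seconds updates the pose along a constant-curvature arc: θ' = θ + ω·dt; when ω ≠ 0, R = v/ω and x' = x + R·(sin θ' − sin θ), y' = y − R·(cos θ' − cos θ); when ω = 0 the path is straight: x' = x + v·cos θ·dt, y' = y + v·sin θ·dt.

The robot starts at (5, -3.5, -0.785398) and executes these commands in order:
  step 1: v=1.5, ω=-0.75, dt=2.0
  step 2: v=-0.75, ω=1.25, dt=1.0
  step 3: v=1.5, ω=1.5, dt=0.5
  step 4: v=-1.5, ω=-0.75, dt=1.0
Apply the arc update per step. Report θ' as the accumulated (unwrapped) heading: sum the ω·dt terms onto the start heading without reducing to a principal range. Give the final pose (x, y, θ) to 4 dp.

(4.5808, -5.0762, -1.0354)

step 1: θ'=-2.2854 (R=-2.0000) → pose (5.0965, -6.2248, -2.2854)
step 2: θ'=-1.0354 (R=-0.6000) → pose (5.1593, -5.5255, -1.0354)
step 3: θ'=-0.2854 (R=1.0000) → pose (5.7378, -5.9749, -0.2854)
step 4: θ'=-1.0354 (R=2.0000) → pose (4.5808, -5.0762, -1.0354)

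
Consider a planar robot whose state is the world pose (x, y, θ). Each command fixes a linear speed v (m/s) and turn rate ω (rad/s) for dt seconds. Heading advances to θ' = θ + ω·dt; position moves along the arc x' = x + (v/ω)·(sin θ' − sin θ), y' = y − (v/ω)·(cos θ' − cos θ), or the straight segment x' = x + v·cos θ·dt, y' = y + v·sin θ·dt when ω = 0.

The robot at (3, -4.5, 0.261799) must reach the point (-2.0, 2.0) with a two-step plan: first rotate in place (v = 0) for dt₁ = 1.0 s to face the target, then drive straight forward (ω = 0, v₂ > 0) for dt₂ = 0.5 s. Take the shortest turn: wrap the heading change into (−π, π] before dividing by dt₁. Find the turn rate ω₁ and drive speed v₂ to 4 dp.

ω₁ = 1.9647, v₂ = 16.4012

heading to target = atan2(2−-4.5, -2−3) = 2.2265
Δθ = wrap(2.2265 − 0.2618) = 1.9647; ω₁ = Δθ/dt₁ = 1.9647
distance = √((-2−3)² + (2−-4.5)²) = 8.2006; v₂ = distance/dt₂ = 16.4012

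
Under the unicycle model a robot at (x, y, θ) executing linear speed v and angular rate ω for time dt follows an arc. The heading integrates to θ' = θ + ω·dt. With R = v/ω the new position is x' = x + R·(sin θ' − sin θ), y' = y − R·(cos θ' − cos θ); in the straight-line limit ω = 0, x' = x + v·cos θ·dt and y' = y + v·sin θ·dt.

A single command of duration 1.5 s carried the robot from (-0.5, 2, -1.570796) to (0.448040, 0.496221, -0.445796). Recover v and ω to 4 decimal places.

v = 1.2500, ω = 0.7500

Δθ = -0.445796 − -1.570796 = 1.125000
ω = Δθ/dt = 1.125000/1.5 = 0.7500
R = −Δy/(cos θ' − cos θ) = 1.6667
v = R·ω = 1.6667·0.7500 = 1.2500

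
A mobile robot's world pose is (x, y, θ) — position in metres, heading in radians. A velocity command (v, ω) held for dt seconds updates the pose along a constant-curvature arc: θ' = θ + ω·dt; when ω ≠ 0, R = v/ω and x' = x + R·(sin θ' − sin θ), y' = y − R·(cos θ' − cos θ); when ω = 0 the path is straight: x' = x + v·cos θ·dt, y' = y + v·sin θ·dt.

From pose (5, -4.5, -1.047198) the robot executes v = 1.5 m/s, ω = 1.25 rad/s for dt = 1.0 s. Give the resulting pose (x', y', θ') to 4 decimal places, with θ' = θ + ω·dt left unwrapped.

(6.2809, -5.0754, 0.2028)

θ' = -1.0472 + 1.25·1.0 = 0.2028
R = v/ω = 1.5/1.25 = 1.2000
x' = 5 + 1.2000·(sin 0.2028 − sin -1.0472) = 6.2809
y' = -4.5 − 1.2000·(cos 0.2028 − cos -1.0472) = -5.0754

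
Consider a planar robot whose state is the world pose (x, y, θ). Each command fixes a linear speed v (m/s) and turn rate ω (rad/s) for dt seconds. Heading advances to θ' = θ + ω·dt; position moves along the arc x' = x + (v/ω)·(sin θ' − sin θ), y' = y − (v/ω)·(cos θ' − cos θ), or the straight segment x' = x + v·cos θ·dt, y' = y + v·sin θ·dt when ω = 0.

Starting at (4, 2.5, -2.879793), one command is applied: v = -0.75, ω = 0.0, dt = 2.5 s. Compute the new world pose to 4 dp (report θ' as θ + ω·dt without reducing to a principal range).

θ' = -2.8798 + 0.0·2.5 = -2.8798
ω = 0 → straight: x' = 4 + -0.75·cos(-2.8798)·2.5 = 5.8111
y' = 2.5 + -0.75·sin(-2.8798)·2.5 = 2.9853

(5.8111, 2.9853, -2.8798)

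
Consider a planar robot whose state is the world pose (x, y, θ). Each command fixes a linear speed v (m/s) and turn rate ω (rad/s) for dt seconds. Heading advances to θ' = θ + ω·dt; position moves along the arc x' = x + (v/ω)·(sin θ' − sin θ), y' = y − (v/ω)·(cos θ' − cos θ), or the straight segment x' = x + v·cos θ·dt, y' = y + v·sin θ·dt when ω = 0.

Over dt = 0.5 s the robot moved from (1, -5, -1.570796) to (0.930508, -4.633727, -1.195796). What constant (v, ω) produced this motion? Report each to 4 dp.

Δθ = -1.195796 − -1.570796 = 0.375000
ω = Δθ/dt = 0.375000/0.5 = 0.7500
R = −Δy/(cos θ' − cos θ) = -1.0000
v = R·ω = -1.0000·0.7500 = -0.7500

v = -0.7500, ω = 0.7500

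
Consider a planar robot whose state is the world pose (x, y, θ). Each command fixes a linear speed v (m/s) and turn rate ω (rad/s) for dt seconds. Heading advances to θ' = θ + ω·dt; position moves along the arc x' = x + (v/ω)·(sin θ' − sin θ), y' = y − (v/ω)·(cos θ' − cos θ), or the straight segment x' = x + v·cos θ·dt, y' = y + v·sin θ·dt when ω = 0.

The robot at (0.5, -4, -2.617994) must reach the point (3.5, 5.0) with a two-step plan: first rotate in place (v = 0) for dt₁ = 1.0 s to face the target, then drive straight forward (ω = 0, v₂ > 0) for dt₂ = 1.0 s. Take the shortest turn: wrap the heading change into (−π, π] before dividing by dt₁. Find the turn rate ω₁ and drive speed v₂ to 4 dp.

heading to target = atan2(5−-4, 3.5−0.5) = 1.2490
Δθ = wrap(1.2490 − -2.6180) = -2.4161; ω₁ = Δθ/dt₁ = -2.4161
distance = √((3.5−0.5)² + (5−-4)²) = 9.4868; v₂ = distance/dt₂ = 9.4868

ω₁ = -2.4161, v₂ = 9.4868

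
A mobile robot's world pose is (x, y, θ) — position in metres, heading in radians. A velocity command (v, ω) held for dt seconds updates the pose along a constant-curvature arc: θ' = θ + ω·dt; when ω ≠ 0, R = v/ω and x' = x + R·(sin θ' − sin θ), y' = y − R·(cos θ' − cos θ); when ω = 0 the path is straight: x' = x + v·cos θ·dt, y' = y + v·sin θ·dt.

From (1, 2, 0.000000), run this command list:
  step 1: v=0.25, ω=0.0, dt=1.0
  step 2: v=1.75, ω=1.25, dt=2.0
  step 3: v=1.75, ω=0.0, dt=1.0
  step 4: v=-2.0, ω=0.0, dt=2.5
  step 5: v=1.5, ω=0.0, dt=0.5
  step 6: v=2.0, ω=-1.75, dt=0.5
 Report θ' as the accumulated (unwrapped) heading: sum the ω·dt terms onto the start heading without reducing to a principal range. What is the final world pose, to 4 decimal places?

step 1: θ'=0.0000 (straight) → pose (1.2500, 2.0000, 0.0000)
step 2: θ'=2.5000 (R=1.4000) → pose (2.0879, 4.5216, 2.5000)
step 3: θ'=2.5000 (straight) → pose (0.6859, 5.5689, 2.5000)
step 4: θ'=2.5000 (straight) → pose (4.6916, 2.5766, 2.5000)
step 5: θ'=2.5000 (straight) → pose (4.0907, 3.0254, 2.5000)
step 6: θ'=1.6250 (R=-1.1429) → pose (3.6335, 3.8791, 1.6250)

(3.6335, 3.8791, 1.6250)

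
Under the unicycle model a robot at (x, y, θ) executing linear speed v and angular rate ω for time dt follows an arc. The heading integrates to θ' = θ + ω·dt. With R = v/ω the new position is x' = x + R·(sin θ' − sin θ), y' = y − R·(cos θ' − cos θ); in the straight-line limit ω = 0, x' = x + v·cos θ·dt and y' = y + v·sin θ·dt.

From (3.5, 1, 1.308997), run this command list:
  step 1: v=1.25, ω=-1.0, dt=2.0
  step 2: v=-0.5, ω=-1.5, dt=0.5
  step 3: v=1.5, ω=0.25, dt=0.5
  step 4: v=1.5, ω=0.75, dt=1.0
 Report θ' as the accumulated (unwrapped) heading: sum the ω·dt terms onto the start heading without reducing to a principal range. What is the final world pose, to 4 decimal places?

step 1: θ'=-0.6910 (R=-1.2500) → pose (5.5040, 1.6397, -0.6910)
step 2: θ'=-1.4410 (R=0.3333) → pose (5.3860, 1.8535, -1.4410)
step 3: θ'=-1.3160 (R=6.0000) → pose (5.5292, 1.1178, -1.3160)
step 4: θ'=-0.5660 (R=2.0000) → pose (6.3921, -0.0662, -0.5660)

(6.3921, -0.0662, -0.5660)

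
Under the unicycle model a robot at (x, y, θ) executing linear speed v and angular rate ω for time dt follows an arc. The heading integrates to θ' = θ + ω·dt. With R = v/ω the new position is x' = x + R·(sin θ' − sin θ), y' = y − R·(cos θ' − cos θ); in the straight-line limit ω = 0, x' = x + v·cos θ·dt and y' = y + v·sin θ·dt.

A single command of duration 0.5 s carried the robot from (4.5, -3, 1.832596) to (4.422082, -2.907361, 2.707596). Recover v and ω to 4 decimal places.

v = 0.2500, ω = 1.7500

Δθ = 2.707596 − 1.832596 = 0.875000
ω = Δθ/dt = 0.875000/0.5 = 1.7500
R = −Δy/(cos θ' − cos θ) = 0.1429
v = R·ω = 0.1429·1.7500 = 0.2500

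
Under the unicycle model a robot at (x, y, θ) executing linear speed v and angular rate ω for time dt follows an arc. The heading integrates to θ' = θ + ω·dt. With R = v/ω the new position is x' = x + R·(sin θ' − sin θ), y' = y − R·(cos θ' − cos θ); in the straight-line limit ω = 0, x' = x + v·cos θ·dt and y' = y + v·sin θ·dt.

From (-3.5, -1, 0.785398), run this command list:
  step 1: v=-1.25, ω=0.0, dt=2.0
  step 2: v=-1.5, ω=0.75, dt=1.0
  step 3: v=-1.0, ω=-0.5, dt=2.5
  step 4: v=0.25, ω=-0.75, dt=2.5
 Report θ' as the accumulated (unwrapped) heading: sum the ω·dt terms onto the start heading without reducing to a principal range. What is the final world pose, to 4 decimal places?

(-6.8608, -6.2856, -1.5896)

step 1: θ'=0.7854 (straight) → pose (-5.2678, -2.7678, 0.7854)
step 2: θ'=1.5354 (R=-2.0000) → pose (-5.8523, -4.1112, 1.5354)
step 3: θ'=0.2854 (R=2.0000) → pose (-7.2880, -5.9595, 0.2854)
step 4: θ'=-1.5896 (R=-0.3333) → pose (-6.8608, -6.2856, -1.5896)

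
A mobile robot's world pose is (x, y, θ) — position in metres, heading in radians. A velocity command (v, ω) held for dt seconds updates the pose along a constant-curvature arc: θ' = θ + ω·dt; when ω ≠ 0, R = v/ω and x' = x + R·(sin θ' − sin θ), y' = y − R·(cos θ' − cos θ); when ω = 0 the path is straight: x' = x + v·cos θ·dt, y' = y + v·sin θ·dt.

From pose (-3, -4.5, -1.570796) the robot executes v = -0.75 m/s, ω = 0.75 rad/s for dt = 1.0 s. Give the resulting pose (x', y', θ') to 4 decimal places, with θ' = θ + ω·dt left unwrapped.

θ' = -1.5708 + 0.75·1.0 = -0.8208
R = v/ω = -0.75/0.75 = -1.0000
x' = -3 + -1.0000·(sin -0.8208 − sin -1.5708) = -3.2683
y' = -4.5 − -1.0000·(cos -0.8208 − cos -1.5708) = -3.8184

(-3.2683, -3.8184, -0.8208)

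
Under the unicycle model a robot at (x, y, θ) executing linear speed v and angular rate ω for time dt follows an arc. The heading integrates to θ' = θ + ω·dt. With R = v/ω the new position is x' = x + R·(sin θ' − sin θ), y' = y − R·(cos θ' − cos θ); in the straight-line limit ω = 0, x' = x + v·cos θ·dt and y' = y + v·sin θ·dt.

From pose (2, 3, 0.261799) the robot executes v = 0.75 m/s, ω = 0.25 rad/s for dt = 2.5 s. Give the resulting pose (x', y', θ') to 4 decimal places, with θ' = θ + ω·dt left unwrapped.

(3.5487, 4.0021, 0.8868)

θ' = 0.2618 + 0.25·2.5 = 0.8868
R = v/ω = 0.75/0.25 = 3.0000
x' = 2 + 3.0000·(sin 0.8868 − sin 0.2618) = 3.5487
y' = 3 − 3.0000·(cos 0.8868 − cos 0.2618) = 4.0021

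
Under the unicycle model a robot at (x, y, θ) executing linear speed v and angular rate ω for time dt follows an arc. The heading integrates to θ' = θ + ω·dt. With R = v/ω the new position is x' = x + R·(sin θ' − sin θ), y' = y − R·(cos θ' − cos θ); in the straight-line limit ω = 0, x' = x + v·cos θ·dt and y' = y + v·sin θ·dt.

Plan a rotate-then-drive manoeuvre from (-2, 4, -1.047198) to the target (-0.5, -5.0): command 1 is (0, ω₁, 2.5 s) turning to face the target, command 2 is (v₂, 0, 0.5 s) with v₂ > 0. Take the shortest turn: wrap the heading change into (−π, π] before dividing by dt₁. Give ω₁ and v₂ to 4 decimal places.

ω₁ = -0.1434, v₂ = 18.2483

heading to target = atan2(-5−4, -0.5−-2) = -1.4056
Δθ = wrap(-1.4056 − -1.0472) = -0.3584; ω₁ = Δθ/dt₁ = -0.1434
distance = √((-0.5−-2)² + (-5−4)²) = 9.1241; v₂ = distance/dt₂ = 18.2483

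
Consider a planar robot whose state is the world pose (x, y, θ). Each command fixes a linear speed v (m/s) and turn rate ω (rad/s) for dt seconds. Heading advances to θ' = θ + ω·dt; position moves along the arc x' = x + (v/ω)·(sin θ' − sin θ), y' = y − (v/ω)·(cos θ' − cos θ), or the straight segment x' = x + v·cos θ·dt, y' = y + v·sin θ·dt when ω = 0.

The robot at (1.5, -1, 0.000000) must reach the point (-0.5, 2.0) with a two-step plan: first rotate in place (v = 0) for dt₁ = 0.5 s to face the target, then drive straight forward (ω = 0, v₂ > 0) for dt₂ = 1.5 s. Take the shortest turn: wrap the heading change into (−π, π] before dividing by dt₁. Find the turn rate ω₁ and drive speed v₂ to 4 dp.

heading to target = atan2(2−-1, -0.5−1.5) = 2.1588
Δθ = wrap(2.1588 − 0.0000) = 2.1588; ω₁ = Δθ/dt₁ = 4.3176
distance = √((-0.5−1.5)² + (2−-1)²) = 3.6056; v₂ = distance/dt₂ = 2.4037

ω₁ = 4.3176, v₂ = 2.4037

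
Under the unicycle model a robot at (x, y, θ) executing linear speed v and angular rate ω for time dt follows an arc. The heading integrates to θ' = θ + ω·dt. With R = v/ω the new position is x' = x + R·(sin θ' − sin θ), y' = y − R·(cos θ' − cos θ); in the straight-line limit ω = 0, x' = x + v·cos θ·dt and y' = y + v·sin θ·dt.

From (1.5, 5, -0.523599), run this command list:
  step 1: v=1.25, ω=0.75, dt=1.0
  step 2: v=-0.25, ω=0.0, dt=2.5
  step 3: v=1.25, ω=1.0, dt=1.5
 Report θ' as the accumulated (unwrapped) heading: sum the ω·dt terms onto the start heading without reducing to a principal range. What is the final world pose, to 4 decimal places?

step 1: θ'=0.2264 (R=1.6667) → pose (2.7075, 4.8192, 0.2264)
step 2: θ'=0.2264 (straight) → pose (2.0984, 4.6789, 0.2264)
step 3: θ'=1.7264 (R=1.2500) → pose (3.0527, 6.0908, 1.7264)

(3.0527, 6.0908, 1.7264)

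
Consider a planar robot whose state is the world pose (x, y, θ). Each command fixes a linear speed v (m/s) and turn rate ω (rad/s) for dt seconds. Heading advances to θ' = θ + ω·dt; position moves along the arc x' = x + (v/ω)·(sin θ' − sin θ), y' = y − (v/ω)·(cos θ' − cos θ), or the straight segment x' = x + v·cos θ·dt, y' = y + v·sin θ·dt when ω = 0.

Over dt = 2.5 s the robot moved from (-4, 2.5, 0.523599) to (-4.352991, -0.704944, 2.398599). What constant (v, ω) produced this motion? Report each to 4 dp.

Δθ = 2.398599 − 0.523599 = 1.875000
ω = Δθ/dt = 1.875000/2.5 = 0.7500
R = −Δy/(cos θ' − cos θ) = -2.0000
v = R·ω = -2.0000·0.7500 = -1.5000

v = -1.5000, ω = 0.7500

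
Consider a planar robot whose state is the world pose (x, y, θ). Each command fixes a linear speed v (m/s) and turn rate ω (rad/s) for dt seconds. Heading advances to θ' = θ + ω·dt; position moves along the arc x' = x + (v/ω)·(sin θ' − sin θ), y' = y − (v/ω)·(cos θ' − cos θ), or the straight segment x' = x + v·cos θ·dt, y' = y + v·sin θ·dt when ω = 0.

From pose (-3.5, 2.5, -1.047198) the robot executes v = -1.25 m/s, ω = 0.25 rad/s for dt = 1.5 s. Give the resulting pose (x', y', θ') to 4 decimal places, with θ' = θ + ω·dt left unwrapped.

(-4.7166, 3.9123, -0.6722)

θ' = -1.0472 + 0.25·1.5 = -0.6722
R = v/ω = -1.25/0.25 = -5.0000
x' = -3.5 + -5.0000·(sin -0.6722 − sin -1.0472) = -4.7166
y' = 2.5 − -5.0000·(cos -0.6722 − cos -1.0472) = 3.9123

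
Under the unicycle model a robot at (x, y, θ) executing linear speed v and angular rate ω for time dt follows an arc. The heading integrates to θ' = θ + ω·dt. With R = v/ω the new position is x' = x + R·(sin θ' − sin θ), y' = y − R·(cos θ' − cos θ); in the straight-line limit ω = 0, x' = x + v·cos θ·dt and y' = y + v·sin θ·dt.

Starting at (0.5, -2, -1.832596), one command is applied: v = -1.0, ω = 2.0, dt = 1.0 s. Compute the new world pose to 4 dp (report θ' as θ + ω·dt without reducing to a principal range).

θ' = -1.8326 + 2.0·1.0 = 0.1674
R = v/ω = -1.0/2.0 = -0.5000
x' = 0.5 + -0.5000·(sin 0.1674 − sin -1.8326) = -0.0663
y' = -2 − -0.5000·(cos 0.1674 − cos -1.8326) = -1.3776

(-0.0663, -1.3776, 0.1674)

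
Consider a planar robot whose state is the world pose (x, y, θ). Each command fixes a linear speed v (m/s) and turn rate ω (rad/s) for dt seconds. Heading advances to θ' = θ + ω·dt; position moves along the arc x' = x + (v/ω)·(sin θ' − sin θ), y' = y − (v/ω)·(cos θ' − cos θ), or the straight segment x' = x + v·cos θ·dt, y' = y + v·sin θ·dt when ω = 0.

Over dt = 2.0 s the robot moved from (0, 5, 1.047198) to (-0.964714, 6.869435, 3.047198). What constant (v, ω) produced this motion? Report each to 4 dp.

Δθ = 3.047198 − 1.047198 = 2.000000
ω = Δθ/dt = 2.000000/2.0 = 1.0000
R = −Δy/(cos θ' − cos θ) = 1.2500
v = R·ω = 1.2500·1.0000 = 1.2500

v = 1.2500, ω = 1.0000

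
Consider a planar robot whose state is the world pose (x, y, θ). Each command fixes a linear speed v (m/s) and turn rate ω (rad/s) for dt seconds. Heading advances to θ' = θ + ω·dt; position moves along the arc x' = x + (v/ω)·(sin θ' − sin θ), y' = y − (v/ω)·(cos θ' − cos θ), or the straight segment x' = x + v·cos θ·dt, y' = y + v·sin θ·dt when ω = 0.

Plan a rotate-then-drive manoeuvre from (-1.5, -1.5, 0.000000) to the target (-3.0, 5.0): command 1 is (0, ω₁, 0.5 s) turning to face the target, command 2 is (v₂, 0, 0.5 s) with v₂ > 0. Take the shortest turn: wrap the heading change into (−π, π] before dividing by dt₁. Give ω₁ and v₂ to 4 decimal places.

ω₁ = 3.5952, v₂ = 13.3417

heading to target = atan2(5−-1.5, -3−-1.5) = 1.7976
Δθ = wrap(1.7976 − 0.0000) = 1.7976; ω₁ = Δθ/dt₁ = 3.5952
distance = √((-3−-1.5)² + (5−-1.5)²) = 6.6708; v₂ = distance/dt₂ = 13.3417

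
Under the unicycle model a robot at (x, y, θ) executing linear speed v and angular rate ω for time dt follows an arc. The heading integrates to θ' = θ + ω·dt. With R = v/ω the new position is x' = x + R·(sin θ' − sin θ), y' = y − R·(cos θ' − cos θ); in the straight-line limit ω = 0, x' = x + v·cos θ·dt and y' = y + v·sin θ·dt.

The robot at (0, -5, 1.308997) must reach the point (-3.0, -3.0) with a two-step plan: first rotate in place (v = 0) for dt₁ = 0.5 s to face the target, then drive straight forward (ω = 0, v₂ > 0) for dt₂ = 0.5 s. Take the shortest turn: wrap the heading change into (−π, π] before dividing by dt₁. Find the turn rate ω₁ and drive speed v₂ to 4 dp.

ω₁ = 2.4892, v₂ = 7.2111

heading to target = atan2(-3−-5, -3−0) = 2.5536
Δθ = wrap(2.5536 − 1.3090) = 1.2446; ω₁ = Δθ/dt₁ = 2.4892
distance = √((-3−0)² + (-3−-5)²) = 3.6056; v₂ = distance/dt₂ = 7.2111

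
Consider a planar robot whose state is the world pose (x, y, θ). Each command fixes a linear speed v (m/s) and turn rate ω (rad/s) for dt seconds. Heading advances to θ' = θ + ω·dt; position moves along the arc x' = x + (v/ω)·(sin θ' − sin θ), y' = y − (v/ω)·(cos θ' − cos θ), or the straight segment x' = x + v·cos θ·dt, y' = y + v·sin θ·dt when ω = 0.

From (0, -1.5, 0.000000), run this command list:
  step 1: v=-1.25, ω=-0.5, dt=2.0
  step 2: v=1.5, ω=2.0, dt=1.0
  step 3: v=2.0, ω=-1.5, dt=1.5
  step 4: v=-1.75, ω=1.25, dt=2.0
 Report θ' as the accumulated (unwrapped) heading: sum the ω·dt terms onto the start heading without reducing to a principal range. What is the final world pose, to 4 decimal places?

step 1: θ'=-1.0000 (R=2.5000) → pose (-2.1037, -0.3508, -1.0000)
step 2: θ'=1.0000 (R=0.7500) → pose (-0.8415, -0.3508, 1.0000)
step 3: θ'=-1.2500 (R=-1.3333) → pose (1.5458, -0.6507, -1.2500)
step 4: θ'=1.2500 (R=-1.4000) → pose (-1.1114, -0.6507, 1.2500)

(-1.1114, -0.6507, 1.2500)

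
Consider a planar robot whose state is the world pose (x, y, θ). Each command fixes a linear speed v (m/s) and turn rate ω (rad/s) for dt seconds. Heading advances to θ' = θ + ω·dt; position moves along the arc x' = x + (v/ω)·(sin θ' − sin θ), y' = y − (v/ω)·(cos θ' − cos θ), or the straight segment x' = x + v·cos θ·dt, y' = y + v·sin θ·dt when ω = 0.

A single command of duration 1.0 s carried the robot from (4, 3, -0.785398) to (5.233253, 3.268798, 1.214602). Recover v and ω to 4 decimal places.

v = 1.5000, ω = 2.0000

Δθ = 1.214602 − -0.785398 = 2.000000
ω = Δθ/dt = 2.000000/1.0 = 2.0000
R = Δx/(sin θ' − sin θ) = 0.7500
v = R·ω = 0.7500·2.0000 = 1.5000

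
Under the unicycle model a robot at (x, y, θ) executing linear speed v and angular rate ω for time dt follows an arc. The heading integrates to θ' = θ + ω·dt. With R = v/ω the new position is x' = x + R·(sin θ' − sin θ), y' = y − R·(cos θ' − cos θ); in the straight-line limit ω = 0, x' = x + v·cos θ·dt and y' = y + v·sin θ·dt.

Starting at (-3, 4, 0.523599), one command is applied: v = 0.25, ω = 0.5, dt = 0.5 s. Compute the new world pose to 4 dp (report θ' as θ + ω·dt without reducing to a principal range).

(-2.9006, 4.0753, 0.7736)

θ' = 0.5236 + 0.5·0.5 = 0.7736
R = v/ω = 0.25/0.5 = 0.5000
x' = -3 + 0.5000·(sin 0.7736 − sin 0.5236) = -2.9006
y' = 4 − 0.5000·(cos 0.7736 − cos 0.5236) = 4.0753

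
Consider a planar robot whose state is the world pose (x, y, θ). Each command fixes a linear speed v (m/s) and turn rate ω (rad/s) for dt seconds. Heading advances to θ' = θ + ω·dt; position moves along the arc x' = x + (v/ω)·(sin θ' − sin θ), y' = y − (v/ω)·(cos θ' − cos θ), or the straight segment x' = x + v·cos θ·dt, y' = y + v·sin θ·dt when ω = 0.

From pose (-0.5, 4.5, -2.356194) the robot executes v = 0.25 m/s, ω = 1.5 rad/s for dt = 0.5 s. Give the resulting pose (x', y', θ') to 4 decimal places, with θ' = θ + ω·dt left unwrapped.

(-0.5487, 4.3880, -1.6062)

θ' = -2.3562 + 1.5·0.5 = -1.6062
R = v/ω = 0.25/1.5 = 0.1667
x' = -0.5 + 0.1667·(sin -1.6062 − sin -2.3562) = -0.5487
y' = 4.5 − 0.1667·(cos -1.6062 − cos -2.3562) = 4.3880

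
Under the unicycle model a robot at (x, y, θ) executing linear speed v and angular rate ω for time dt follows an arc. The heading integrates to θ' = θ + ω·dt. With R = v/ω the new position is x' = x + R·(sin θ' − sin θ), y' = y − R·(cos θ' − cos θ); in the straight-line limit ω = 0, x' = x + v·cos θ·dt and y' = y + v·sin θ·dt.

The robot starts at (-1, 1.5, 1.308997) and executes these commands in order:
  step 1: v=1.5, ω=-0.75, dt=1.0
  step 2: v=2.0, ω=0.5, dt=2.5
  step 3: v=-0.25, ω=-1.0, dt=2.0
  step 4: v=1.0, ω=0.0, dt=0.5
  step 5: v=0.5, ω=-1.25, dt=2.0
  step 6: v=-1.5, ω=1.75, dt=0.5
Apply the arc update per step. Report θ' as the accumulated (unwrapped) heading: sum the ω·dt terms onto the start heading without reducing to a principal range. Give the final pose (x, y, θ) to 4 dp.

step 1: θ'=0.5590 (R=-2.0000) → pose (-0.1288, 2.6779, 0.5590)
step 2: θ'=1.8090 (R=4.0000) → pose (1.6369, 7.0129, 1.8090)
step 3: θ'=-0.1910 (R=0.2500) → pose (1.3465, 6.7085, -0.1910)
step 4: θ'=-0.1910 (straight) → pose (1.8374, 6.6135, -0.1910)
step 5: θ'=-2.6910 (R=-0.4000) → pose (1.9357, 5.8607, -2.6910)
step 6: θ'=-1.8160 (R=-0.8571) → pose (2.3939, 6.4243, -1.8160)

(2.3939, 6.4243, -1.8160)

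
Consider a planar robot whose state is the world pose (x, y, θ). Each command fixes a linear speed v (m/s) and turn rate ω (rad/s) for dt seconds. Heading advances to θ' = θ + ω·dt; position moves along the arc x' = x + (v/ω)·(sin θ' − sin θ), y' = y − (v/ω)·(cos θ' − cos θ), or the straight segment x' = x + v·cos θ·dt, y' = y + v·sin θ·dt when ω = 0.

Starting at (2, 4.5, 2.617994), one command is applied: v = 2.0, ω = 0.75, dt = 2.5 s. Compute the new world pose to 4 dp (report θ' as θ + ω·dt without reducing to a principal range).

(-1.9361, 2.7710, 4.4930)

θ' = 2.6180 + 0.75·2.5 = 4.4930
R = v/ω = 2.0/0.75 = 2.6667
x' = 2 + 2.6667·(sin 4.4930 − sin 2.6180) = -1.9361
y' = 4.5 − 2.6667·(cos 4.4930 − cos 2.6180) = 2.7710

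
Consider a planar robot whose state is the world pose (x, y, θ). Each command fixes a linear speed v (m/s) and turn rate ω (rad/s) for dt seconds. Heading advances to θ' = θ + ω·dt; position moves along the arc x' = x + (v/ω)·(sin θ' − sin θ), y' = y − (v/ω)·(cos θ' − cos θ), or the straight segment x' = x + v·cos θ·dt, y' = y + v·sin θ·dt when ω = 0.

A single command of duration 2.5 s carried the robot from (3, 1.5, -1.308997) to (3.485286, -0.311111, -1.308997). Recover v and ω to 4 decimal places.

v = 0.7500, ω = 0.0000

Δθ = -1.308997 − -1.308997 = 0.000000
ω = Δθ/dt = 0.000000/2.5 = 0.0000
ω = 0 → v = (Δx·cos θ + Δy·sin θ)/dt = 0.7500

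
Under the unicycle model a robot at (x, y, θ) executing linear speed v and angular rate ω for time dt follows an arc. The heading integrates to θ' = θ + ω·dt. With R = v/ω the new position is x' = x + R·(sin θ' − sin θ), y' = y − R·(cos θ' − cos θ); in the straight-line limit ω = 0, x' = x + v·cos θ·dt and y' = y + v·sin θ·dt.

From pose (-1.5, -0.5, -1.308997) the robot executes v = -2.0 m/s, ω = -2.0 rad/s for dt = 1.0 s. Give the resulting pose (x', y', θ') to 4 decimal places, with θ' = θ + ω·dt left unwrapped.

θ' = -1.3090 + -2.0·1.0 = -3.3090
R = v/ω = -2.0/-2.0 = 1.0000
x' = -1.5 + 1.0000·(sin -3.3090 − sin -1.3090) = -0.3675
y' = -0.5 − 1.0000·(cos -3.3090 − cos -1.3090) = 0.7448

(-0.3675, 0.7448, -3.3090)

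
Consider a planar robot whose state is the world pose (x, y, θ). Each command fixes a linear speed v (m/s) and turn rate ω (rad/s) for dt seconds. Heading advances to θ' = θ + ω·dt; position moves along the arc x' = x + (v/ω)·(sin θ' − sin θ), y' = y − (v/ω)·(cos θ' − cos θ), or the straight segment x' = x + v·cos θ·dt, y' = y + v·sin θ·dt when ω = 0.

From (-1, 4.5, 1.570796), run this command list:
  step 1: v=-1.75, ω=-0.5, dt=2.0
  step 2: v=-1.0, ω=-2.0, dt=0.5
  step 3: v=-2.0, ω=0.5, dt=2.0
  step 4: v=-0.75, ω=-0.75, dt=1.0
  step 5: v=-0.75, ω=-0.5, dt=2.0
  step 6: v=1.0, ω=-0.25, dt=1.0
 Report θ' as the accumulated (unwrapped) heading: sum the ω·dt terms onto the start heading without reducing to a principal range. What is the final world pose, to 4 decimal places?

(-8.4878, 1.0484, -1.4292)

step 1: θ'=0.5708 (R=3.5000) → pose (-2.6089, 1.5549, 0.5708)
step 2: θ'=-0.4292 (R=0.5000) → pose (-3.0872, 1.5209, -0.4292)
step 3: θ'=0.5708 (R=-4.0000) → pose (-6.9130, 1.2496, 0.5708)
step 4: θ'=-0.1792 (R=1.0000) → pose (-7.6315, 1.1071, -0.1792)
step 5: θ'=-1.1792 (R=1.5000) → pose (-8.7506, 2.0106, -1.1792)
step 6: θ'=-1.4292 (R=-4.0000) → pose (-8.4878, 1.0484, -1.4292)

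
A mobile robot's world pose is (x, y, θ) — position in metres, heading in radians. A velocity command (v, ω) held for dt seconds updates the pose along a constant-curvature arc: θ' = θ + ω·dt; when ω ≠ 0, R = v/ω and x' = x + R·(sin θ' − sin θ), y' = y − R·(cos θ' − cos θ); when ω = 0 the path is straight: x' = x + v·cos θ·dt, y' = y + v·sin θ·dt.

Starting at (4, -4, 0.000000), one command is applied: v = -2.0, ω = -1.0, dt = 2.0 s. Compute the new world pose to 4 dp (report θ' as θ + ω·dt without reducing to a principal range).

θ' = 0.0000 + -1.0·2.0 = -2.0000
R = v/ω = -2.0/-1.0 = 2.0000
x' = 4 + 2.0000·(sin -2.0000 − sin 0.0000) = 2.1814
y' = -4 − 2.0000·(cos -2.0000 − cos 0.0000) = -1.1677

(2.1814, -1.1677, -2.0000)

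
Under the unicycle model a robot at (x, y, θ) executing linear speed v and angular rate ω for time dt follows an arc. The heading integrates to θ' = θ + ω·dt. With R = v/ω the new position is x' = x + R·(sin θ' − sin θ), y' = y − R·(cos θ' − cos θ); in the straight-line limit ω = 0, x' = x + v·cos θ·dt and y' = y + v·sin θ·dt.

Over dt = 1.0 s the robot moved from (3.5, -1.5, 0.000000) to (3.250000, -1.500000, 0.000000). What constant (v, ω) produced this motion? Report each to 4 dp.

v = -0.2500, ω = 0.0000

Δθ = 0.000000 − 0.000000 = 0.000000
ω = Δθ/dt = 0.000000/1.0 = 0.0000
ω = 0 → v = (Δx·cos θ + Δy·sin θ)/dt = -0.2500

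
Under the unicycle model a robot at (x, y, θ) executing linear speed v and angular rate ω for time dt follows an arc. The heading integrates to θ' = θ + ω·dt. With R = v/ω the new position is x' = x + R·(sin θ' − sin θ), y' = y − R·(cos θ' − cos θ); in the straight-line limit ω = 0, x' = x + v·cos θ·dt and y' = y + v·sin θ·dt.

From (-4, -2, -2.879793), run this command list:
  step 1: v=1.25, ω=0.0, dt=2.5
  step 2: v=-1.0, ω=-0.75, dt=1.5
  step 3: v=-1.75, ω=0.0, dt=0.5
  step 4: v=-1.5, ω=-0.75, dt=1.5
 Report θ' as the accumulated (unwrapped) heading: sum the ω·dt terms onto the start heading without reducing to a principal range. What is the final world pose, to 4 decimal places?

(-4.7830, -6.0058, -5.1298)

step 1: θ'=-2.8798 (straight) → pose (-7.0185, -2.8088, -2.8798)
step 2: θ'=-4.0048 (R=1.3333) → pose (-5.6602, -3.2300, -4.0048)
step 3: θ'=-4.0048 (straight) → pose (-5.0914, -3.8950, -4.0048)
step 4: θ'=-5.1298 (R=2.0000) → pose (-4.7830, -6.0058, -5.1298)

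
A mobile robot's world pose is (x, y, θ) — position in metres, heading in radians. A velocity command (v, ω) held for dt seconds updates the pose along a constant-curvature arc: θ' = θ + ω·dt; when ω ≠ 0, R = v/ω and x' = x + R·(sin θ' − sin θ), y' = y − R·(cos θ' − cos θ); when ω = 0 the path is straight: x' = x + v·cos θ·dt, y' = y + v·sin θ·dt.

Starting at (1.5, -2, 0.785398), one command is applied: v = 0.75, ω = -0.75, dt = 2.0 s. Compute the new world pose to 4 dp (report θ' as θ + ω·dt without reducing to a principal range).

θ' = 0.7854 + -0.75·2.0 = -0.7146
R = v/ω = 0.75/-0.75 = -1.0000
x' = 1.5 + -1.0000·(sin -0.7146 − sin 0.7854) = 2.8624
y' = -2 − -1.0000·(cos -0.7146 − cos 0.7854) = -1.9518

(2.8624, -1.9518, -0.7146)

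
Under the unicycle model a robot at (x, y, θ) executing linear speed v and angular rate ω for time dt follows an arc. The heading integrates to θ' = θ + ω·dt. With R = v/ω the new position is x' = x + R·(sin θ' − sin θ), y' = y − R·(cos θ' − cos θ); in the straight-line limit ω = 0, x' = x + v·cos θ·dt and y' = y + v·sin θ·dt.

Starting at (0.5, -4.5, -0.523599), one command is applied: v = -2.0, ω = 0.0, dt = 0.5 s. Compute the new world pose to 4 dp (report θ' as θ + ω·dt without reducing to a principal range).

θ' = -0.5236 + 0.0·0.5 = -0.5236
ω = 0 → straight: x' = 0.5 + -2.0·cos(-0.5236)·0.5 = -0.3660
y' = -4.5 + -2.0·sin(-0.5236)·0.5 = -4.0000

(-0.3660, -4.0000, -0.5236)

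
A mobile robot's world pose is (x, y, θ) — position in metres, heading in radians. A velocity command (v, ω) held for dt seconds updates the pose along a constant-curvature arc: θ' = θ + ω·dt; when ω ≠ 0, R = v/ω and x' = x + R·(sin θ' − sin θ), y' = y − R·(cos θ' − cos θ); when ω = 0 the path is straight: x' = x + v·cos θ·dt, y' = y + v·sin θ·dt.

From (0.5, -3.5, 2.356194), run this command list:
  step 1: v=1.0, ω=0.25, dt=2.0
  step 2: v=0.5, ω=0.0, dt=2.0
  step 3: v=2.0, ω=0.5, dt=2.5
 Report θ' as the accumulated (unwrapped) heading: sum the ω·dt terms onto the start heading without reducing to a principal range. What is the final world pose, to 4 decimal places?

(-6.5753, -3.7679, 4.1062)

step 1: θ'=2.8562 (R=4.0000) → pose (-1.2023, -2.4902, 2.8562)
step 2: θ'=2.8562 (straight) → pose (-2.1618, -2.2087, 2.8562)
step 3: θ'=4.1062 (R=4.0000) → pose (-6.5753, -3.7679, 4.1062)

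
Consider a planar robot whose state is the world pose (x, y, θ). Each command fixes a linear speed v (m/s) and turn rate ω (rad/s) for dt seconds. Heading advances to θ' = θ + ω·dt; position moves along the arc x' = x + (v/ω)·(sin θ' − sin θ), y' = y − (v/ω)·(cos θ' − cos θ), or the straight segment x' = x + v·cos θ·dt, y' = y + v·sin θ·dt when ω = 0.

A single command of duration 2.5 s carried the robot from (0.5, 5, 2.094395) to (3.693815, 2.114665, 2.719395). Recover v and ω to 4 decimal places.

v = -1.7500, ω = 0.2500

Δθ = 2.719395 − 2.094395 = 0.625000
ω = Δθ/dt = 0.625000/2.5 = 0.2500
R = Δx/(sin θ' − sin θ) = -7.0000
v = R·ω = -7.0000·0.2500 = -1.7500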